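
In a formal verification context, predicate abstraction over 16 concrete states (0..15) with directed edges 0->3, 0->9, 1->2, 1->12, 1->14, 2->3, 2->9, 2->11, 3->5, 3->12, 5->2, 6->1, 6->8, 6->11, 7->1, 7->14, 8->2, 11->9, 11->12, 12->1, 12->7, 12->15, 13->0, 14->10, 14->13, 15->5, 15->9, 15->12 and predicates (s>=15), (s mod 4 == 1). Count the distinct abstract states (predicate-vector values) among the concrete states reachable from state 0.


BFS from 0:
Concrete reachable: {0, 1, 2, 3, 5, 7, 9, 10, 11, 12, 13, 14, 15}
Abstract via predicates (s>=15), (s mod 4 == 1):
  (0,0) <- {0, 2, 3, 7, 10, 11, 12, 14}
  (0,1) <- {1, 5, 9, 13}
  (1,0) <- {15}
Distinct abstract states = 3

3


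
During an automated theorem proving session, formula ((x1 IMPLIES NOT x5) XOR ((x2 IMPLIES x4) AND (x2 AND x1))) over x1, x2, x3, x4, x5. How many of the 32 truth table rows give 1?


Formula: ((x1 IMPLIES NOT x5) XOR ((x2 IMPLIES x4) AND (x2 AND x1))) over 5 vars (32 rows)
Evaluate each row (x1, x2, x3, x4, x5 as bits, MSB first):
  row 0 [00000]: ((0 IMPLIES NOT 0) XOR ((0 IMPLIES 0) AND (0 AND 0))) -> 1
  row 1 [00001]: ((0 IMPLIES NOT 1) XOR ((0 IMPLIES 0) AND (0 AND 0))) -> 1
  row 2 [00010]: ((0 IMPLIES NOT 0) XOR ((0 IMPLIES 1) AND (0 AND 0))) -> 1
  row 3 [00011]: ((0 IMPLIES NOT 1) XOR ((0 IMPLIES 1) AND (0 AND 0))) -> 1
  row 4 [00100]: ((0 IMPLIES NOT 0) XOR ((0 IMPLIES 0) AND (0 AND 0))) -> 1
  row 5 [00101]: ((0 IMPLIES NOT 1) XOR ((0 IMPLIES 0) AND (0 AND 0))) -> 1
  row 6 [00110]: ((0 IMPLIES NOT 0) XOR ((0 IMPLIES 1) AND (0 AND 0))) -> 1
  row 7 [00111]: ((0 IMPLIES NOT 1) XOR ((0 IMPLIES 1) AND (0 AND 0))) -> 1
  row 8 [01000]: ((0 IMPLIES NOT 0) XOR ((1 IMPLIES 0) AND (1 AND 0))) -> 1
  row 9 [01001]: ((0 IMPLIES NOT 1) XOR ((1 IMPLIES 0) AND (1 AND 0))) -> 1
  row 10 [01010]: ((0 IMPLIES NOT 0) XOR ((1 IMPLIES 1) AND (1 AND 0))) -> 1
  row 11 [01011]: ((0 IMPLIES NOT 1) XOR ((1 IMPLIES 1) AND (1 AND 0))) -> 1
  row 12 [01100]: ((0 IMPLIES NOT 0) XOR ((1 IMPLIES 0) AND (1 AND 0))) -> 1
  row 13 [01101]: ((0 IMPLIES NOT 1) XOR ((1 IMPLIES 0) AND (1 AND 0))) -> 1
  row 14 [01110]: ((0 IMPLIES NOT 0) XOR ((1 IMPLIES 1) AND (1 AND 0))) -> 1
  row 15 [01111]: ((0 IMPLIES NOT 1) XOR ((1 IMPLIES 1) AND (1 AND 0))) -> 1
  row 16 [10000]: ((1 IMPLIES NOT 0) XOR ((0 IMPLIES 0) AND (0 AND 1))) -> 1
  row 17 [10001]: ((1 IMPLIES NOT 1) XOR ((0 IMPLIES 0) AND (0 AND 1))) -> 0
  row 18 [10010]: ((1 IMPLIES NOT 0) XOR ((0 IMPLIES 1) AND (0 AND 1))) -> 1
  row 19 [10011]: ((1 IMPLIES NOT 1) XOR ((0 IMPLIES 1) AND (0 AND 1))) -> 0
  row 20 [10100]: ((1 IMPLIES NOT 0) XOR ((0 IMPLIES 0) AND (0 AND 1))) -> 1
  row 21 [10101]: ((1 IMPLIES NOT 1) XOR ((0 IMPLIES 0) AND (0 AND 1))) -> 0
  row 22 [10110]: ((1 IMPLIES NOT 0) XOR ((0 IMPLIES 1) AND (0 AND 1))) -> 1
  row 23 [10111]: ((1 IMPLIES NOT 1) XOR ((0 IMPLIES 1) AND (0 AND 1))) -> 0
  row 24 [11000]: ((1 IMPLIES NOT 0) XOR ((1 IMPLIES 0) AND (1 AND 1))) -> 1
  row 25 [11001]: ((1 IMPLIES NOT 1) XOR ((1 IMPLIES 0) AND (1 AND 1))) -> 0
  row 26 [11010]: ((1 IMPLIES NOT 0) XOR ((1 IMPLIES 1) AND (1 AND 1))) -> 0
  row 27 [11011]: ((1 IMPLIES NOT 1) XOR ((1 IMPLIES 1) AND (1 AND 1))) -> 1
  row 28 [11100]: ((1 IMPLIES NOT 0) XOR ((1 IMPLIES 0) AND (1 AND 1))) -> 1
  row 29 [11101]: ((1 IMPLIES NOT 1) XOR ((1 IMPLIES 0) AND (1 AND 1))) -> 0
  row 30 [11110]: ((1 IMPLIES NOT 0) XOR ((1 IMPLIES 1) AND (1 AND 1))) -> 0
  row 31 [11111]: ((1 IMPLIES NOT 1) XOR ((1 IMPLIES 1) AND (1 AND 1))) -> 1
Full result column, 8 rows per line (x1,x2 fixed per line; x3,x4,x5 runs 000..111 left to right):
  rows 0-7 [x1,x2=00]: 11111111  (ones: 8)
  rows 8-15 [x1,x2=01]: 11111111  (ones: 8)
  rows 16-23 [x1,x2=10]: 10101010  (ones: 4)
  rows 24-31 [x1,x2=11]: 10011001  (ones: 4)
Count of 1-rows = 8+8+4+4 = 24

24


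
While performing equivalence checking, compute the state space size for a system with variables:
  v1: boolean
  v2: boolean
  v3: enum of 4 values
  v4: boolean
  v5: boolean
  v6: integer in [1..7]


State space = product of domain sizes of all variables.
Domain sizes:
  v1 (boolean): 2
  v2 (boolean): 2
  v3 (enum of 4 values): 4
  v4 (boolean): 2
  v5 (boolean): 2
  v6 (integer in [1..7]): 7
Product = 2 * 2 * 4 * 2 * 2 * 7 = 448

448


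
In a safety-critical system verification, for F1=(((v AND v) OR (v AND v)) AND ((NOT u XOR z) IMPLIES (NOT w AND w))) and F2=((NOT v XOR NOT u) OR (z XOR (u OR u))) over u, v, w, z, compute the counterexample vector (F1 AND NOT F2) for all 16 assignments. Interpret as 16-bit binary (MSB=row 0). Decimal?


F1 = (((v AND v) OR (v AND v)) AND ((NOT u XOR z) IMPLIES (NOT w AND w)))
F2 = ((NOT v XOR NOT u) OR (z XOR (u OR u)))
Counterexample to F1=>F2 is where F1=1 and F2=0.
Evaluate each row (bits = u,v,w,z, MSB first):
  row 0 [0000]: F1=0 F2=0 -> F1&~F2 -> 0
  row 1 [0001]: F1=0 F2=1 -> F1&~F2 -> 0
  row 2 [0010]: F1=0 F2=0 -> F1&~F2 -> 0
  row 3 [0011]: F1=0 F2=1 -> F1&~F2 -> 0
  row 4 [0100]: F1=0 F2=1 -> F1&~F2 -> 0
  row 5 [0101]: F1=1 F2=1 -> F1&~F2 -> 0
  row 6 [0110]: F1=0 F2=1 -> F1&~F2 -> 0
  row 7 [0111]: F1=1 F2=1 -> F1&~F2 -> 0
  row 8 [1000]: F1=0 F2=1 -> F1&~F2 -> 0
  row 9 [1001]: F1=0 F2=1 -> F1&~F2 -> 0
  row 10 [1010]: F1=0 F2=1 -> F1&~F2 -> 0
  row 11 [1011]: F1=0 F2=1 -> F1&~F2 -> 0
  row 12 [1100]: F1=1 F2=1 -> F1&~F2 -> 0
  row 13 [1101]: F1=0 F2=0 -> F1&~F2 -> 0
  row 14 [1110]: F1=1 F2=1 -> F1&~F2 -> 0
  row 15 [1111]: F1=0 F2=0 -> F1&~F2 -> 0
Full result column, 4 rows per line (u,v fixed per line; w,z runs 00..11 left to right):
  rows 0-3 [u,v=00]: 0000  = hex 0
  rows 4-7 [u,v=01]: 0000  = hex 0
  rows 8-11 [u,v=10]: 0000  = hex 0
  rows 12-15 [u,v=11]: 0000  = hex 0
Counterexample vector (row 0 .. row 15) = 0000000000000000
Output column grouped in 4s = 0000 0000 0000 0000 = 0x0000
Convert to decimal digit by digit (value = value*16 + digit):
  0 -> 0
  0*16 + 0 = 0
  0*16 + 0 = 0
  0*16 + 0 = 0
Decimal = 0

0


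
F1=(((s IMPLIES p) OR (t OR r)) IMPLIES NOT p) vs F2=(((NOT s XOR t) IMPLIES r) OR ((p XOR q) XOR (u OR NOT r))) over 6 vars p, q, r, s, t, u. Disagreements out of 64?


F1 = (((s IMPLIES p) OR (t OR r)) IMPLIES NOT p)
F2 = (((NOT s XOR t) IMPLIES r) OR ((p XOR q) XOR (u OR NOT r)))
Evaluate both on each of 64 rows (bits = p,q,r,s,t,u):
  row 0 [000000]: F1=1 F2=1 -> 0
  row 1 [000001]: F1=1 F2=1 -> 0
  row 2 [000010]: F1=1 F2=1 -> 0
  row 3 [000011]: F1=1 F2=1 -> 0
  row 4 [000100]: F1=1 F2=1 -> 0
  (every remaining row is evaluated the same way; all 64 results are listed next)
Full result column, 8 rows per line (p,q,r fixed per line; s,t,u runs 000..111 left to right):
  rows 0-7 [p,q,r=000]: 00000000  (ones: 0)
  rows 8-15 [p,q,r=001]: 00000000  (ones: 0)
  rows 16-23 [p,q,r=010]: 11000011  (ones: 4)
  rows 24-31 [p,q,r=011]: 00000000  (ones: 0)
  rows 32-39 [p,q,r=100]: 00111100  (ones: 4)
  rows 40-47 [p,q,r=101]: 11111111  (ones: 8)
  rows 48-55 [p,q,r=110]: 11111111  (ones: 8)
  rows 56-63 [p,q,r=111]: 11111111  (ones: 8)
Disagreements = 0+0+4+0+4+8+8+8 = 32

32


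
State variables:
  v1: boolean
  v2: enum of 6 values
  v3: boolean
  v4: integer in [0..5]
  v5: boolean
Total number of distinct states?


State space = product of domain sizes of all variables.
Domain sizes:
  v1 (boolean): 2
  v2 (enum of 6 values): 6
  v3 (boolean): 2
  v4 (integer in [0..5]): 6
  v5 (boolean): 2
Product = 2 * 6 * 2 * 6 * 2 = 288

288


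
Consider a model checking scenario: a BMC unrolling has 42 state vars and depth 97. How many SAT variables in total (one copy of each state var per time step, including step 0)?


BMC unrolls to depth k, creating one copy of each state var for steps 0..k.
Step count = 97 + 1 = 98 (steps 0 through 97)
Vars per step = 42
Total = 42 * 98 = 4116

4116


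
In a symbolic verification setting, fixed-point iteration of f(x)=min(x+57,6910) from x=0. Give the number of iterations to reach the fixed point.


Step 1: x=0, cap=6910, increment=57
Step 2: x grows by 57 each step until capped at 6910; fixed point is x=6910
Step 3: iterations = ceil(6910/57) = 122

122


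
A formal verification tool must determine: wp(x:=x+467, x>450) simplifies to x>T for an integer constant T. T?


Formula: wp(x:=E, P) = P[E/x] (substitute E for x in postcondition)
Step 1: Postcondition: x>450
Step 2: Substitute x+467 for x: x+467>450
Step 3: Solve for x: x > 450-467 = -17

-17


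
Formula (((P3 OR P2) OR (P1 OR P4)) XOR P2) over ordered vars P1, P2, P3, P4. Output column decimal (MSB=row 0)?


Formula: (((P3 OR P2) OR (P1 OR P4)) XOR P2) over P1, P2, P3, P4 (16 rows)
Evaluate each row (bits = P1,P2,P3,P4, MSB first):
  row 0 [0000]: (((0 OR 0) OR (0 OR 0)) XOR 0) -> 0
  row 1 [0001]: (((0 OR 0) OR (0 OR 1)) XOR 0) -> 1
  row 2 [0010]: (((1 OR 0) OR (0 OR 0)) XOR 0) -> 1
  row 3 [0011]: (((1 OR 0) OR (0 OR 1)) XOR 0) -> 1
  row 4 [0100]: (((0 OR 1) OR (0 OR 0)) XOR 1) -> 0
  row 5 [0101]: (((0 OR 1) OR (0 OR 1)) XOR 1) -> 0
  row 6 [0110]: (((1 OR 1) OR (0 OR 0)) XOR 1) -> 0
  row 7 [0111]: (((1 OR 1) OR (0 OR 1)) XOR 1) -> 0
  row 8 [1000]: (((0 OR 0) OR (1 OR 0)) XOR 0) -> 1
  row 9 [1001]: (((0 OR 0) OR (1 OR 1)) XOR 0) -> 1
  row 10 [1010]: (((1 OR 0) OR (1 OR 0)) XOR 0) -> 1
  row 11 [1011]: (((1 OR 0) OR (1 OR 1)) XOR 0) -> 1
  row 12 [1100]: (((0 OR 1) OR (1 OR 0)) XOR 1) -> 0
  row 13 [1101]: (((0 OR 1) OR (1 OR 1)) XOR 1) -> 0
  row 14 [1110]: (((1 OR 1) OR (1 OR 0)) XOR 1) -> 0
  row 15 [1111]: (((1 OR 1) OR (1 OR 1)) XOR 1) -> 0
Full result column, 4 rows per line (P1,P2 fixed per line; P3,P4 runs 00..11 left to right):
  rows 0-3 [P1,P2=00]: 0111  = hex 7
  rows 4-7 [P1,P2=01]: 0000  = hex 0
  rows 8-11 [P1,P2=10]: 1111  = hex F
  rows 12-15 [P1,P2=11]: 0000  = hex 0
Output column (row 0 .. row 15) = 0111000011110000
Output column grouped in 4s = 0111 0000 1111 0000 = 0x70F0
Convert to decimal digit by digit (value = value*16 + digit):
  7 -> 7
  7*16 + 0 = 112
  112*16 + 15 (F) = 1807
  1807*16 + 0 = 28912
Decimal = 28912

28912


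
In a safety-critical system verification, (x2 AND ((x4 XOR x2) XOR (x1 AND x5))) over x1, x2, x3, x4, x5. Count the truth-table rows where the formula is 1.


Formula: (x2 AND ((x4 XOR x2) XOR (x1 AND x5))) over 5 vars (32 rows)
Evaluate each row (x1, x2, x3, x4, x5 as bits, MSB first):
  row 0 [00000]: (0 AND ((0 XOR 0) XOR (0 AND 0))) -> 0
  row 1 [00001]: (0 AND ((0 XOR 0) XOR (0 AND 1))) -> 0
  row 2 [00010]: (0 AND ((1 XOR 0) XOR (0 AND 0))) -> 0
  row 3 [00011]: (0 AND ((1 XOR 0) XOR (0 AND 1))) -> 0
  row 4 [00100]: (0 AND ((0 XOR 0) XOR (0 AND 0))) -> 0
  row 5 [00101]: (0 AND ((0 XOR 0) XOR (0 AND 1))) -> 0
  row 6 [00110]: (0 AND ((1 XOR 0) XOR (0 AND 0))) -> 0
  row 7 [00111]: (0 AND ((1 XOR 0) XOR (0 AND 1))) -> 0
  row 8 [01000]: (1 AND ((0 XOR 1) XOR (0 AND 0))) -> 1
  row 9 [01001]: (1 AND ((0 XOR 1) XOR (0 AND 1))) -> 1
  row 10 [01010]: (1 AND ((1 XOR 1) XOR (0 AND 0))) -> 0
  row 11 [01011]: (1 AND ((1 XOR 1) XOR (0 AND 1))) -> 0
  row 12 [01100]: (1 AND ((0 XOR 1) XOR (0 AND 0))) -> 1
  row 13 [01101]: (1 AND ((0 XOR 1) XOR (0 AND 1))) -> 1
  row 14 [01110]: (1 AND ((1 XOR 1) XOR (0 AND 0))) -> 0
  row 15 [01111]: (1 AND ((1 XOR 1) XOR (0 AND 1))) -> 0
  row 16 [10000]: (0 AND ((0 XOR 0) XOR (1 AND 0))) -> 0
  row 17 [10001]: (0 AND ((0 XOR 0) XOR (1 AND 1))) -> 0
  row 18 [10010]: (0 AND ((1 XOR 0) XOR (1 AND 0))) -> 0
  row 19 [10011]: (0 AND ((1 XOR 0) XOR (1 AND 1))) -> 0
  row 20 [10100]: (0 AND ((0 XOR 0) XOR (1 AND 0))) -> 0
  row 21 [10101]: (0 AND ((0 XOR 0) XOR (1 AND 1))) -> 0
  row 22 [10110]: (0 AND ((1 XOR 0) XOR (1 AND 0))) -> 0
  row 23 [10111]: (0 AND ((1 XOR 0) XOR (1 AND 1))) -> 0
  row 24 [11000]: (1 AND ((0 XOR 1) XOR (1 AND 0))) -> 1
  row 25 [11001]: (1 AND ((0 XOR 1) XOR (1 AND 1))) -> 0
  row 26 [11010]: (1 AND ((1 XOR 1) XOR (1 AND 0))) -> 0
  row 27 [11011]: (1 AND ((1 XOR 1) XOR (1 AND 1))) -> 1
  row 28 [11100]: (1 AND ((0 XOR 1) XOR (1 AND 0))) -> 1
  row 29 [11101]: (1 AND ((0 XOR 1) XOR (1 AND 1))) -> 0
  row 30 [11110]: (1 AND ((1 XOR 1) XOR (1 AND 0))) -> 0
  row 31 [11111]: (1 AND ((1 XOR 1) XOR (1 AND 1))) -> 1
Full result column, 8 rows per line (x1,x2 fixed per line; x3,x4,x5 runs 000..111 left to right):
  rows 0-7 [x1,x2=00]: 00000000  (ones: 0)
  rows 8-15 [x1,x2=01]: 11001100  (ones: 4)
  rows 16-23 [x1,x2=10]: 00000000  (ones: 0)
  rows 24-31 [x1,x2=11]: 10011001  (ones: 4)
Count of 1-rows = 0+4+0+4 = 8

8


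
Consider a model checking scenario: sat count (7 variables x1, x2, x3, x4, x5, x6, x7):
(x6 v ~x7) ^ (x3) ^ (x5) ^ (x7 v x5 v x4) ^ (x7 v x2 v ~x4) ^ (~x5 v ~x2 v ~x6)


CNF with 6 clauses over 7 vars (128 assignments).
An assignment satisfies CNF iff every clause has >=1 true literal.
Check each row (bits = x1,x2,x3,x4,x5,x6,x7; clause T/F shown):
  row 0 [0000000]: clauses=TFFFTT -> 0
  row 1 [0000001]: clauses=FFFTTT -> 0
  row 2 [0000010]: clauses=TFFFTT -> 0
  row 3 [0000011]: clauses=TFFTTT -> 0
  row 4 [0000100]: clauses=TFTTTT -> 0
  (every remaining row is evaluated the same way; all 128 results are listed next)
Full result column, 8 rows per line (x1,x2,x3,x4 fixed per line; x5,x6,x7 runs 000..111 left to right):
  rows 0-7 [x1,x2,x3,x4=0000]: 00000000  (ones: 0)
  rows 8-15 [x1,x2,x3,x4=0001]: 00000000  (ones: 0)
  rows 16-23 [x1,x2,x3,x4=0010]: 00001011  (ones: 3)
  rows 24-31 [x1,x2,x3,x4=0011]: 00000001  (ones: 1)
  rows 32-39 [x1,x2,x3,x4=0100]: 00000000  (ones: 0)
  rows 40-47 [x1,x2,x3,x4=0101]: 00000000  (ones: 0)
  rows 48-55 [x1,x2,x3,x4=0110]: 00001000  (ones: 1)
  rows 56-63 [x1,x2,x3,x4=0111]: 00001000  (ones: 1)
  rows 64-71 [x1,x2,x3,x4=1000]: 00000000  (ones: 0)
  rows 72-79 [x1,x2,x3,x4=1001]: 00000000  (ones: 0)
  rows 80-87 [x1,x2,x3,x4=1010]: 00001011  (ones: 3)
  rows 88-95 [x1,x2,x3,x4=1011]: 00000001  (ones: 1)
  rows 96-103 [x1,x2,x3,x4=1100]: 00000000  (ones: 0)
  rows 104-111 [x1,x2,x3,x4=1101]: 00000000  (ones: 0)
  rows 112-119 [x1,x2,x3,x4=1110]: 00001000  (ones: 1)
  rows 120-127 [x1,x2,x3,x4=1111]: 00001000  (ones: 1)
Satisfying assignments = 0+0+3+1+0+0+1+1+0+0+3+1+0+0+1+1 = 12

12


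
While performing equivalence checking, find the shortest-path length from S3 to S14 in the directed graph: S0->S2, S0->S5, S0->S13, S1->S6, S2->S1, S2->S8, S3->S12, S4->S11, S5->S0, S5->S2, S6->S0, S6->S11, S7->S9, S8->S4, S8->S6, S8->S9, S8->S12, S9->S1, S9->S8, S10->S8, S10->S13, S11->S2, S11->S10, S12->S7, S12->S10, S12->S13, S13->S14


BFS layer-by-layer from S3:
  dist 0: {S3}
  dist 1: {S12}
  dist 2: {S7, S10, S13}
  dist 3: {S8, S9, S14}
  -> S14 reached at distance 3
Shortest path length = 3

3


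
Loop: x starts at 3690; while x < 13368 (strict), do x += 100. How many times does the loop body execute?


Step 1: x goes from 3690 toward 13368 by 100; the body runs while x<13368, so iterations = ceil((bound-start)/step)
Step 2: Distance=9678
Step 3: ceil(9678/100)=97

97


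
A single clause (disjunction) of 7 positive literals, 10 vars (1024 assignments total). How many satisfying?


Step 1: Total=2^10=1024
Step 2: Unsat when all 7 false: 2^3=8
Step 3: Sat=1024-8=1016

1016


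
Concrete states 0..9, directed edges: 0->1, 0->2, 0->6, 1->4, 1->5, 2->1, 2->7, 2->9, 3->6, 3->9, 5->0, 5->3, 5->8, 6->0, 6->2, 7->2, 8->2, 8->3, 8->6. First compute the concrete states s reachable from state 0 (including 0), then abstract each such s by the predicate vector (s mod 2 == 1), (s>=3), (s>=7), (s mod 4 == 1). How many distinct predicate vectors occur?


BFS from 0:
Concrete reachable: {0, 1, 2, 3, 4, 5, 6, 7, 8, 9}
Abstract via predicates (s mod 2 == 1), (s>=3), (s>=7), (s mod 4 == 1):
  (0,0,0,0) <- {0, 2}
  (0,1,0,0) <- {4, 6}
  (0,1,1,0) <- {8}
  (1,0,0,1) <- {1}
  (1,1,0,0) <- {3}
  (1,1,0,1) <- {5}
  (1,1,1,0) <- {7}
  (1,1,1,1) <- {9}
Distinct abstract states = 8

8


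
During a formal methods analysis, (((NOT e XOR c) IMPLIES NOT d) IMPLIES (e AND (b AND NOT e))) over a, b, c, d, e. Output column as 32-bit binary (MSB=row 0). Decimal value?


Formula: (((NOT e XOR c) IMPLIES NOT d) IMPLIES (e AND (b AND NOT e))) over a, b, c, d, e (32 rows)
Evaluate each row (bits = a,b,c,d,e, MSB first):
  row 0 [00000]: (((NOT 0 XOR 0) IMPLIES NOT 0) IMPLIES (0 AND (0 AND NOT 0))) -> 0
  row 1 [00001]: (((NOT 1 XOR 0) IMPLIES NOT 0) IMPLIES (1 AND (0 AND NOT 1))) -> 0
  row 2 [00010]: (((NOT 0 XOR 0) IMPLIES NOT 1) IMPLIES (0 AND (0 AND NOT 0))) -> 1
  row 3 [00011]: (((NOT 1 XOR 0) IMPLIES NOT 1) IMPLIES (1 AND (0 AND NOT 1))) -> 0
  row 4 [00100]: (((NOT 0 XOR 1) IMPLIES NOT 0) IMPLIES (0 AND (0 AND NOT 0))) -> 0
  row 5 [00101]: (((NOT 1 XOR 1) IMPLIES NOT 0) IMPLIES (1 AND (0 AND NOT 1))) -> 0
  row 6 [00110]: (((NOT 0 XOR 1) IMPLIES NOT 1) IMPLIES (0 AND (0 AND NOT 0))) -> 0
  row 7 [00111]: (((NOT 1 XOR 1) IMPLIES NOT 1) IMPLIES (1 AND (0 AND NOT 1))) -> 1
  row 8 [01000]: (((NOT 0 XOR 0) IMPLIES NOT 0) IMPLIES (0 AND (1 AND NOT 0))) -> 0
  row 9 [01001]: (((NOT 1 XOR 0) IMPLIES NOT 0) IMPLIES (1 AND (1 AND NOT 1))) -> 0
  row 10 [01010]: (((NOT 0 XOR 0) IMPLIES NOT 1) IMPLIES (0 AND (1 AND NOT 0))) -> 1
  row 11 [01011]: (((NOT 1 XOR 0) IMPLIES NOT 1) IMPLIES (1 AND (1 AND NOT 1))) -> 0
  row 12 [01100]: (((NOT 0 XOR 1) IMPLIES NOT 0) IMPLIES (0 AND (1 AND NOT 0))) -> 0
  row 13 [01101]: (((NOT 1 XOR 1) IMPLIES NOT 0) IMPLIES (1 AND (1 AND NOT 1))) -> 0
  row 14 [01110]: (((NOT 0 XOR 1) IMPLIES NOT 1) IMPLIES (0 AND (1 AND NOT 0))) -> 0
  row 15 [01111]: (((NOT 1 XOR 1) IMPLIES NOT 1) IMPLIES (1 AND (1 AND NOT 1))) -> 1
  row 16 [10000]: (((NOT 0 XOR 0) IMPLIES NOT 0) IMPLIES (0 AND (0 AND NOT 0))) -> 0
  row 17 [10001]: (((NOT 1 XOR 0) IMPLIES NOT 0) IMPLIES (1 AND (0 AND NOT 1))) -> 0
  row 18 [10010]: (((NOT 0 XOR 0) IMPLIES NOT 1) IMPLIES (0 AND (0 AND NOT 0))) -> 1
  row 19 [10011]: (((NOT 1 XOR 0) IMPLIES NOT 1) IMPLIES (1 AND (0 AND NOT 1))) -> 0
  row 20 [10100]: (((NOT 0 XOR 1) IMPLIES NOT 0) IMPLIES (0 AND (0 AND NOT 0))) -> 0
  row 21 [10101]: (((NOT 1 XOR 1) IMPLIES NOT 0) IMPLIES (1 AND (0 AND NOT 1))) -> 0
  row 22 [10110]: (((NOT 0 XOR 1) IMPLIES NOT 1) IMPLIES (0 AND (0 AND NOT 0))) -> 0
  row 23 [10111]: (((NOT 1 XOR 1) IMPLIES NOT 1) IMPLIES (1 AND (0 AND NOT 1))) -> 1
  row 24 [11000]: (((NOT 0 XOR 0) IMPLIES NOT 0) IMPLIES (0 AND (1 AND NOT 0))) -> 0
  row 25 [11001]: (((NOT 1 XOR 0) IMPLIES NOT 0) IMPLIES (1 AND (1 AND NOT 1))) -> 0
  row 26 [11010]: (((NOT 0 XOR 0) IMPLIES NOT 1) IMPLIES (0 AND (1 AND NOT 0))) -> 1
  row 27 [11011]: (((NOT 1 XOR 0) IMPLIES NOT 1) IMPLIES (1 AND (1 AND NOT 1))) -> 0
  row 28 [11100]: (((NOT 0 XOR 1) IMPLIES NOT 0) IMPLIES (0 AND (1 AND NOT 0))) -> 0
  row 29 [11101]: (((NOT 1 XOR 1) IMPLIES NOT 0) IMPLIES (1 AND (1 AND NOT 1))) -> 0
  row 30 [11110]: (((NOT 0 XOR 1) IMPLIES NOT 1) IMPLIES (0 AND (1 AND NOT 0))) -> 0
  row 31 [11111]: (((NOT 1 XOR 1) IMPLIES NOT 1) IMPLIES (1 AND (1 AND NOT 1))) -> 1
Full result column, 4 rows per line (a,b,c fixed per line; d,e runs 00..11 left to right):
  rows 0-3 [a,b,c=000]: 0010  = hex 2
  rows 4-7 [a,b,c=001]: 0001  = hex 1
  rows 8-11 [a,b,c=010]: 0010  = hex 2
  rows 12-15 [a,b,c=011]: 0001  = hex 1
  rows 16-19 [a,b,c=100]: 0010  = hex 2
  rows 20-23 [a,b,c=101]: 0001  = hex 1
  rows 24-27 [a,b,c=110]: 0010  = hex 2
  rows 28-31 [a,b,c=111]: 0001  = hex 1
Output column (row 0 .. row 31) = 00100001001000010010000100100001
Output column grouped in 4s = 0010 0001 0010 0001 0010 0001 0010 0001 = 0x21212121
Convert to decimal digit by digit (value = value*16 + digit):
  2 -> 2
  2*16 + 1 = 33
  33*16 + 2 = 530
  530*16 + 1 = 8481
  8481*16 + 2 = 135698
  135698*16 + 1 = 2171169
  2171169*16 + 2 = 34738706
  34738706*16 + 1 = 555819297
Decimal = 555819297

555819297


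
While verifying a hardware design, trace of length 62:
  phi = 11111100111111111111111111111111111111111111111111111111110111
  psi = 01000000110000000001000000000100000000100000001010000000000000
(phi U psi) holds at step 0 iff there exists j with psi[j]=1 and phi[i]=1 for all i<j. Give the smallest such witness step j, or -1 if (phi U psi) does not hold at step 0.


(phi U psi) at 0: need smallest j with psi[j]=1 and phi[i]=1 for all i in [0,j).
Scan from step 0:
  step 0: phi=1, psi=0 -> continue
  step 1: psi=1 and phi held for [0,1) -> witness found
Witness step = 1

1


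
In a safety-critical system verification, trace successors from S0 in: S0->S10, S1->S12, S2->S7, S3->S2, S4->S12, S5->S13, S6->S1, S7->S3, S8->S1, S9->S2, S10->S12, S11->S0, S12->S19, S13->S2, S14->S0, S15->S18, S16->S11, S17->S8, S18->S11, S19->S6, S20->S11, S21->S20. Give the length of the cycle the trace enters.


Trace from S0 until a state repeats:
  S0 -> S10 -> S12 -> S19 -> S6 -> S1 -> S12
S12 first seen at step 2, revisited at step 6.
Cycle length = 6 - 2 = 4

4


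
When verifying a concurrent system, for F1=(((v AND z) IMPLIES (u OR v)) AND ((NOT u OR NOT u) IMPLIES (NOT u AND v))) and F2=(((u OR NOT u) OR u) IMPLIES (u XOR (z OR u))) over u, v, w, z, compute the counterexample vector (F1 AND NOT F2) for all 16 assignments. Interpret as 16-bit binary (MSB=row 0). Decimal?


F1 = (((v AND z) IMPLIES (u OR v)) AND ((NOT u OR NOT u) IMPLIES (NOT u AND v)))
F2 = (((u OR NOT u) OR u) IMPLIES (u XOR (z OR u)))
Counterexample to F1=>F2 is where F1=1 and F2=0.
Evaluate each row (bits = u,v,w,z, MSB first):
  row 0 [0000]: F1=0 F2=0 -> F1&~F2 -> 0
  row 1 [0001]: F1=0 F2=1 -> F1&~F2 -> 0
  row 2 [0010]: F1=0 F2=0 -> F1&~F2 -> 0
  row 3 [0011]: F1=0 F2=1 -> F1&~F2 -> 0
  row 4 [0100]: F1=1 F2=0 -> F1&~F2 -> 1
  row 5 [0101]: F1=1 F2=1 -> F1&~F2 -> 0
  row 6 [0110]: F1=1 F2=0 -> F1&~F2 -> 1
  row 7 [0111]: F1=1 F2=1 -> F1&~F2 -> 0
  row 8 [1000]: F1=1 F2=0 -> F1&~F2 -> 1
  row 9 [1001]: F1=1 F2=0 -> F1&~F2 -> 1
  row 10 [1010]: F1=1 F2=0 -> F1&~F2 -> 1
  row 11 [1011]: F1=1 F2=0 -> F1&~F2 -> 1
  row 12 [1100]: F1=1 F2=0 -> F1&~F2 -> 1
  row 13 [1101]: F1=1 F2=0 -> F1&~F2 -> 1
  row 14 [1110]: F1=1 F2=0 -> F1&~F2 -> 1
  row 15 [1111]: F1=1 F2=0 -> F1&~F2 -> 1
Full result column, 4 rows per line (u,v fixed per line; w,z runs 00..11 left to right):
  rows 0-3 [u,v=00]: 0000  = hex 0
  rows 4-7 [u,v=01]: 1010  = hex A
  rows 8-11 [u,v=10]: 1111  = hex F
  rows 12-15 [u,v=11]: 1111  = hex F
Counterexample vector (row 0 .. row 15) = 0000101011111111
Output column grouped in 4s = 0000 1010 1111 1111 = 0x0AFF
Convert to decimal digit by digit (value = value*16 + digit):
  0 -> 0
  0*16 + 10 (A) = 10
  10*16 + 15 (F) = 175
  175*16 + 15 (F) = 2815
Decimal = 2815

2815


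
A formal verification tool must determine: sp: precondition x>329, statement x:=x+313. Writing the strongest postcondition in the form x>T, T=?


Formula: sp(P, x:=E) = exists old_x. (x = E[old_x/x]) AND P[old_x/x] (old_x is the value of x before the assignment; eliminate old_x by solving x = E[old_x/x] for old_x)
Step 1: Precondition P: x>329, i.e. old_x > 329
Step 2: Assignment gives x = old_x + 313, so old_x = x - 313
Step 3: Substitute into P: x - 313 > 329
Step 4: Simplify: x > 329+313 = 642

642


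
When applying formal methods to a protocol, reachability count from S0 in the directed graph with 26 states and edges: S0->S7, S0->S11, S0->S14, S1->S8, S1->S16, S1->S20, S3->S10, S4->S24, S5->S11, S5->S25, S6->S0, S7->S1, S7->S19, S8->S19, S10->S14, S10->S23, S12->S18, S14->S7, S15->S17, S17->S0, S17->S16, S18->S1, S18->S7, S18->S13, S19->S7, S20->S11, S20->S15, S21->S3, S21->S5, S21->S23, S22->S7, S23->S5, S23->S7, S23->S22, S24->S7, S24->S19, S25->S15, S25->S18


BFS from S0:
  layer 0: {S0}
  layer 1: {S7, S11, S14}
  layer 2: {S1, S19}
  layer 3: {S8, S16, S20}
  layer 4: {S15}
  layer 5: {S17}
Reachable set: {S0, S1, S7, S8, S11, S14, S15, S16, S17, S19, S20}
Count = 11

11


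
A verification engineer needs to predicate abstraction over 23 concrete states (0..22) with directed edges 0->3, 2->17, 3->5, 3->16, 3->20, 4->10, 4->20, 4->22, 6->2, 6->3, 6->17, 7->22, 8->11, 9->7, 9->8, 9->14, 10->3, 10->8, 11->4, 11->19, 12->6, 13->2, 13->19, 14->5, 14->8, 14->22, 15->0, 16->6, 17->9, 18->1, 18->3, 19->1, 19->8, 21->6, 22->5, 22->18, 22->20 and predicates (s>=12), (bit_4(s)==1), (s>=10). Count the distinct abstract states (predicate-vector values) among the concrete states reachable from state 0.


BFS from 0:
Concrete reachable: {0, 1, 2, 3, 4, 5, 6, 7, 8, 9, 10, 11, 14, 16, 17, 18, 19, 20, 22}
Abstract via predicates (s>=12), (bit_4(s)==1), (s>=10):
  (0,0,0) <- {0, 1, 2, 3, 4, 5, 6, 7, 8, 9}
  (0,0,1) <- {10, 11}
  (1,0,1) <- {14}
  (1,1,1) <- {16, 17, 18, 19, 20, 22}
Distinct abstract states = 4

4


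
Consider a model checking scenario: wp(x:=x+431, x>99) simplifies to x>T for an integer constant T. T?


Formula: wp(x:=E, P) = P[E/x] (substitute E for x in postcondition)
Step 1: Postcondition: x>99
Step 2: Substitute x+431 for x: x+431>99
Step 3: Solve for x: x > 99-431 = -332

-332


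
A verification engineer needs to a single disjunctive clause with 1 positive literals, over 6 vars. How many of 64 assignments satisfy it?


Step 1: Total=2^6=64
Step 2: Unsat when all 1 false: 2^5=32
Step 3: Sat=64-32=32

32


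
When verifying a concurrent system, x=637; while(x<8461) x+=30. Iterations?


Step 1: x goes from 637 toward 8461 by 30; the body runs while x<8461, so iterations = ceil((bound-start)/step)
Step 2: Distance=7824
Step 3: ceil(7824/30)=261

261


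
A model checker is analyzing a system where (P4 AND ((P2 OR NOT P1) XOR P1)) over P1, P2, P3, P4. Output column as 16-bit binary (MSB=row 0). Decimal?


Formula: (P4 AND ((P2 OR NOT P1) XOR P1)) over P1, P2, P3, P4 (16 rows)
Evaluate each row (bits = P1,P2,P3,P4, MSB first):
  row 0 [0000]: (0 AND ((0 OR NOT 0) XOR 0)) -> 0
  row 1 [0001]: (1 AND ((0 OR NOT 0) XOR 0)) -> 1
  row 2 [0010]: (0 AND ((0 OR NOT 0) XOR 0)) -> 0
  row 3 [0011]: (1 AND ((0 OR NOT 0) XOR 0)) -> 1
  row 4 [0100]: (0 AND ((1 OR NOT 0) XOR 0)) -> 0
  row 5 [0101]: (1 AND ((1 OR NOT 0) XOR 0)) -> 1
  row 6 [0110]: (0 AND ((1 OR NOT 0) XOR 0)) -> 0
  row 7 [0111]: (1 AND ((1 OR NOT 0) XOR 0)) -> 1
  row 8 [1000]: (0 AND ((0 OR NOT 1) XOR 1)) -> 0
  row 9 [1001]: (1 AND ((0 OR NOT 1) XOR 1)) -> 1
  row 10 [1010]: (0 AND ((0 OR NOT 1) XOR 1)) -> 0
  row 11 [1011]: (1 AND ((0 OR NOT 1) XOR 1)) -> 1
  row 12 [1100]: (0 AND ((1 OR NOT 1) XOR 1)) -> 0
  row 13 [1101]: (1 AND ((1 OR NOT 1) XOR 1)) -> 0
  row 14 [1110]: (0 AND ((1 OR NOT 1) XOR 1)) -> 0
  row 15 [1111]: (1 AND ((1 OR NOT 1) XOR 1)) -> 0
Full result column, 4 rows per line (P1,P2 fixed per line; P3,P4 runs 00..11 left to right):
  rows 0-3 [P1,P2=00]: 0101  = hex 5
  rows 4-7 [P1,P2=01]: 0101  = hex 5
  rows 8-11 [P1,P2=10]: 0101  = hex 5
  rows 12-15 [P1,P2=11]: 0000  = hex 0
Output column (row 0 .. row 15) = 0101010101010000
Output column grouped in 4s = 0101 0101 0101 0000 = 0x5550
Convert to decimal digit by digit (value = value*16 + digit):
  5 -> 5
  5*16 + 5 = 85
  85*16 + 5 = 1365
  1365*16 + 0 = 21840
Decimal = 21840

21840


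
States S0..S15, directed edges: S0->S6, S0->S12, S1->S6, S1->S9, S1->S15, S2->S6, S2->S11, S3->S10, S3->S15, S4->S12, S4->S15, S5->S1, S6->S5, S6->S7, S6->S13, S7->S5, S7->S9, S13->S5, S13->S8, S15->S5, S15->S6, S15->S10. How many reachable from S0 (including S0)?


BFS from S0:
  layer 0: {S0}
  layer 1: {S6, S12}
  layer 2: {S5, S7, S13}
  layer 3: {S1, S8, S9}
  layer 4: {S15}
  layer 5: {S10}
Reachable set: {S0, S1, S5, S6, S7, S8, S9, S10, S12, S13, S15}
Count = 11

11


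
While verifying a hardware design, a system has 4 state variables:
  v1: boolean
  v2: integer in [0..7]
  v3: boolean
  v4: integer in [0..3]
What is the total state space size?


State space = product of domain sizes of all variables.
Domain sizes:
  v1 (boolean): 2
  v2 (integer in [0..7]): 8
  v3 (boolean): 2
  v4 (integer in [0..3]): 4
Product = 2 * 8 * 2 * 4 = 128

128


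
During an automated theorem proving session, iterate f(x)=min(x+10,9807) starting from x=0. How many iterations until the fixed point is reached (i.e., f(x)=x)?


Step 1: x=0, cap=9807, increment=10
Step 2: x grows by 10 each step until capped at 9807; fixed point is x=9807
Step 3: iterations = ceil(9807/10) = 981

981


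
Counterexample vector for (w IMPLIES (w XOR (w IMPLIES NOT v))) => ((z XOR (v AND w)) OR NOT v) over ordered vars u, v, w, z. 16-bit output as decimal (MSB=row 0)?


F1 = (w IMPLIES (w XOR (w IMPLIES NOT v)))
F2 = ((z XOR (v AND w)) OR NOT v)
Counterexample to F1=>F2 is where F1=1 and F2=0.
Evaluate each row (bits = u,v,w,z, MSB first):
  row 0 [0000]: F1=1 F2=1 -> F1&~F2 -> 0
  row 1 [0001]: F1=1 F2=1 -> F1&~F2 -> 0
  row 2 [0010]: F1=0 F2=1 -> F1&~F2 -> 0
  row 3 [0011]: F1=0 F2=1 -> F1&~F2 -> 0
  row 4 [0100]: F1=1 F2=0 -> F1&~F2 -> 1
  row 5 [0101]: F1=1 F2=1 -> F1&~F2 -> 0
  row 6 [0110]: F1=1 F2=1 -> F1&~F2 -> 0
  row 7 [0111]: F1=1 F2=0 -> F1&~F2 -> 1
  row 8 [1000]: F1=1 F2=1 -> F1&~F2 -> 0
  row 9 [1001]: F1=1 F2=1 -> F1&~F2 -> 0
  row 10 [1010]: F1=0 F2=1 -> F1&~F2 -> 0
  row 11 [1011]: F1=0 F2=1 -> F1&~F2 -> 0
  row 12 [1100]: F1=1 F2=0 -> F1&~F2 -> 1
  row 13 [1101]: F1=1 F2=1 -> F1&~F2 -> 0
  row 14 [1110]: F1=1 F2=1 -> F1&~F2 -> 0
  row 15 [1111]: F1=1 F2=0 -> F1&~F2 -> 1
Full result column, 4 rows per line (u,v fixed per line; w,z runs 00..11 left to right):
  rows 0-3 [u,v=00]: 0000  = hex 0
  rows 4-7 [u,v=01]: 1001  = hex 9
  rows 8-11 [u,v=10]: 0000  = hex 0
  rows 12-15 [u,v=11]: 1001  = hex 9
Counterexample vector (row 0 .. row 15) = 0000100100001001
Output column grouped in 4s = 0000 1001 0000 1001 = 0x0909
Convert to decimal digit by digit (value = value*16 + digit):
  0 -> 0
  0*16 + 9 = 9
  9*16 + 0 = 144
  144*16 + 9 = 2313
Decimal = 2313

2313


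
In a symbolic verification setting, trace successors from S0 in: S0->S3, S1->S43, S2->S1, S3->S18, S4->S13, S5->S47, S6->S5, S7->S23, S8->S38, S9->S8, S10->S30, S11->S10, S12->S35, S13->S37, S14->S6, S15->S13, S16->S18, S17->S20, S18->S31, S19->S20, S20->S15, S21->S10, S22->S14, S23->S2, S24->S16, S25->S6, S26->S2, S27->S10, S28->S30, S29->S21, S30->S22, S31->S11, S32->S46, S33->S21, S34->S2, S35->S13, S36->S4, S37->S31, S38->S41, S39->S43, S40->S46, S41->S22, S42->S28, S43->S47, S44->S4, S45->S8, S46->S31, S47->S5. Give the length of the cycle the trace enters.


Trace from S0 until a state repeats:
  S0 -> S3 -> S18 -> S31 -> S11 -> S10 -> S30 -> S22 -> S14 -> S6 -> S5 -> S47 -> S5
S5 first seen at step 10, revisited at step 12.
Cycle length = 12 - 10 = 2

2


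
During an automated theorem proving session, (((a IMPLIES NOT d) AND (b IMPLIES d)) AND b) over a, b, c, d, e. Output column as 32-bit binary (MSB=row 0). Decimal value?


Formula: (((a IMPLIES NOT d) AND (b IMPLIES d)) AND b) over a, b, c, d, e (32 rows)
Evaluate each row (bits = a,b,c,d,e, MSB first):
  row 0 [00000]: (((0 IMPLIES NOT 0) AND (0 IMPLIES 0)) AND 0) -> 0
  row 1 [00001]: (((0 IMPLIES NOT 0) AND (0 IMPLIES 0)) AND 0) -> 0
  row 2 [00010]: (((0 IMPLIES NOT 1) AND (0 IMPLIES 1)) AND 0) -> 0
  row 3 [00011]: (((0 IMPLIES NOT 1) AND (0 IMPLIES 1)) AND 0) -> 0
  row 4 [00100]: (((0 IMPLIES NOT 0) AND (0 IMPLIES 0)) AND 0) -> 0
  row 5 [00101]: (((0 IMPLIES NOT 0) AND (0 IMPLIES 0)) AND 0) -> 0
  row 6 [00110]: (((0 IMPLIES NOT 1) AND (0 IMPLIES 1)) AND 0) -> 0
  row 7 [00111]: (((0 IMPLIES NOT 1) AND (0 IMPLIES 1)) AND 0) -> 0
  row 8 [01000]: (((0 IMPLIES NOT 0) AND (1 IMPLIES 0)) AND 1) -> 0
  row 9 [01001]: (((0 IMPLIES NOT 0) AND (1 IMPLIES 0)) AND 1) -> 0
  row 10 [01010]: (((0 IMPLIES NOT 1) AND (1 IMPLIES 1)) AND 1) -> 1
  row 11 [01011]: (((0 IMPLIES NOT 1) AND (1 IMPLIES 1)) AND 1) -> 1
  row 12 [01100]: (((0 IMPLIES NOT 0) AND (1 IMPLIES 0)) AND 1) -> 0
  row 13 [01101]: (((0 IMPLIES NOT 0) AND (1 IMPLIES 0)) AND 1) -> 0
  row 14 [01110]: (((0 IMPLIES NOT 1) AND (1 IMPLIES 1)) AND 1) -> 1
  row 15 [01111]: (((0 IMPLIES NOT 1) AND (1 IMPLIES 1)) AND 1) -> 1
  row 16 [10000]: (((1 IMPLIES NOT 0) AND (0 IMPLIES 0)) AND 0) -> 0
  row 17 [10001]: (((1 IMPLIES NOT 0) AND (0 IMPLIES 0)) AND 0) -> 0
  row 18 [10010]: (((1 IMPLIES NOT 1) AND (0 IMPLIES 1)) AND 0) -> 0
  row 19 [10011]: (((1 IMPLIES NOT 1) AND (0 IMPLIES 1)) AND 0) -> 0
  row 20 [10100]: (((1 IMPLIES NOT 0) AND (0 IMPLIES 0)) AND 0) -> 0
  row 21 [10101]: (((1 IMPLIES NOT 0) AND (0 IMPLIES 0)) AND 0) -> 0
  row 22 [10110]: (((1 IMPLIES NOT 1) AND (0 IMPLIES 1)) AND 0) -> 0
  row 23 [10111]: (((1 IMPLIES NOT 1) AND (0 IMPLIES 1)) AND 0) -> 0
  row 24 [11000]: (((1 IMPLIES NOT 0) AND (1 IMPLIES 0)) AND 1) -> 0
  row 25 [11001]: (((1 IMPLIES NOT 0) AND (1 IMPLIES 0)) AND 1) -> 0
  row 26 [11010]: (((1 IMPLIES NOT 1) AND (1 IMPLIES 1)) AND 1) -> 0
  row 27 [11011]: (((1 IMPLIES NOT 1) AND (1 IMPLIES 1)) AND 1) -> 0
  row 28 [11100]: (((1 IMPLIES NOT 0) AND (1 IMPLIES 0)) AND 1) -> 0
  row 29 [11101]: (((1 IMPLIES NOT 0) AND (1 IMPLIES 0)) AND 1) -> 0
  row 30 [11110]: (((1 IMPLIES NOT 1) AND (1 IMPLIES 1)) AND 1) -> 0
  row 31 [11111]: (((1 IMPLIES NOT 1) AND (1 IMPLIES 1)) AND 1) -> 0
Full result column, 4 rows per line (a,b,c fixed per line; d,e runs 00..11 left to right):
  rows 0-3 [a,b,c=000]: 0000  = hex 0
  rows 4-7 [a,b,c=001]: 0000  = hex 0
  rows 8-11 [a,b,c=010]: 0011  = hex 3
  rows 12-15 [a,b,c=011]: 0011  = hex 3
  rows 16-19 [a,b,c=100]: 0000  = hex 0
  rows 20-23 [a,b,c=101]: 0000  = hex 0
  rows 24-27 [a,b,c=110]: 0000  = hex 0
  rows 28-31 [a,b,c=111]: 0000  = hex 0
Output column (row 0 .. row 31) = 00000000001100110000000000000000
Output column grouped in 4s = 0000 0000 0011 0011 0000 0000 0000 0000 = 0x00330000
Convert to decimal digit by digit (value = value*16 + digit):
  0 -> 0
  0*16 + 0 = 0
  0*16 + 3 = 3
  3*16 + 3 = 51
  51*16 + 0 = 816
  816*16 + 0 = 13056
  13056*16 + 0 = 208896
  208896*16 + 0 = 3342336
Decimal = 3342336

3342336


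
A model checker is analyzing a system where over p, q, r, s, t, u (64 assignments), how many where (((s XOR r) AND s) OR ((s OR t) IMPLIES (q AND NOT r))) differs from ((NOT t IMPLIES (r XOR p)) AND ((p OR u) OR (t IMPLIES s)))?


F1 = (((s XOR r) AND s) OR ((s OR t) IMPLIES (q AND NOT r)))
F2 = ((NOT t IMPLIES (r XOR p)) AND ((p OR u) OR (t IMPLIES s)))
Evaluate both on each of 64 rows (bits = p,q,r,s,t,u):
  row 0 [000000]: F1=1 F2=0 (differ) -> 1
  row 1 [000001]: F1=1 F2=0 (differ) -> 1
  row 2 [000010]: F1=0 F2=0 -> 0
  row 3 [000011]: F1=0 F2=1 (differ) -> 1
  row 4 [000100]: F1=1 F2=0 (differ) -> 1
  (every remaining row is evaluated the same way; all 64 results are listed next)
Full result column, 8 rows per line (p,q,r fixed per line; s,t,u runs 000..111 left to right):
  rows 0-7 [p,q,r=000]: 11011100  (ones: 5)
  rows 8-15 [p,q,r=001]: 00011111  (ones: 5)
  rows 16-23 [p,q,r=010]: 11101100  (ones: 5)
  rows 24-31 [p,q,r=011]: 00011111  (ones: 5)
  rows 32-39 [p,q,r=100]: 00110000  (ones: 2)
  rows 40-47 [p,q,r=101]: 11110011  (ones: 6)
  rows 48-55 [p,q,r=110]: 00000000  (ones: 0)
  rows 56-63 [p,q,r=111]: 11110011  (ones: 6)
Disagreements = 5+5+5+5+2+6+0+6 = 34

34


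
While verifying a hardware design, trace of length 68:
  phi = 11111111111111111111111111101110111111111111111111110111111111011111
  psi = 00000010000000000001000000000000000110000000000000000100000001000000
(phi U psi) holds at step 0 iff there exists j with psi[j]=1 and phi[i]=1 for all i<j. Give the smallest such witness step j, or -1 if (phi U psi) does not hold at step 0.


(phi U psi) at 0: need smallest j with psi[j]=1 and phi[i]=1 for all i in [0,j).
Scan from step 0:
  step 0: phi=1, psi=0 -> continue
  step 1: phi=1, psi=0 -> continue
  step 2: phi=1, psi=0 -> continue
  step 3: phi=1, psi=0 -> continue
  step 6: psi=1 and phi held for [0,6) -> witness found
Witness step = 6

6


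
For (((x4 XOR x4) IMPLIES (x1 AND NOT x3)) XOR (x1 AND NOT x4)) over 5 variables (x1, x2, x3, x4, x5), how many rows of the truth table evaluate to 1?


Formula: (((x4 XOR x4) IMPLIES (x1 AND NOT x3)) XOR (x1 AND NOT x4)) over 5 vars (32 rows)
Evaluate each row (x1, x2, x3, x4, x5 as bits, MSB first):
  row 0 [00000]: (((0 XOR 0) IMPLIES (0 AND NOT 0)) XOR (0 AND NOT 0)) -> 1
  row 1 [00001]: (((0 XOR 0) IMPLIES (0 AND NOT 0)) XOR (0 AND NOT 0)) -> 1
  row 2 [00010]: (((1 XOR 1) IMPLIES (0 AND NOT 0)) XOR (0 AND NOT 1)) -> 1
  row 3 [00011]: (((1 XOR 1) IMPLIES (0 AND NOT 0)) XOR (0 AND NOT 1)) -> 1
  row 4 [00100]: (((0 XOR 0) IMPLIES (0 AND NOT 1)) XOR (0 AND NOT 0)) -> 1
  row 5 [00101]: (((0 XOR 0) IMPLIES (0 AND NOT 1)) XOR (0 AND NOT 0)) -> 1
  row 6 [00110]: (((1 XOR 1) IMPLIES (0 AND NOT 1)) XOR (0 AND NOT 1)) -> 1
  row 7 [00111]: (((1 XOR 1) IMPLIES (0 AND NOT 1)) XOR (0 AND NOT 1)) -> 1
  row 8 [01000]: (((0 XOR 0) IMPLIES (0 AND NOT 0)) XOR (0 AND NOT 0)) -> 1
  row 9 [01001]: (((0 XOR 0) IMPLIES (0 AND NOT 0)) XOR (0 AND NOT 0)) -> 1
  row 10 [01010]: (((1 XOR 1) IMPLIES (0 AND NOT 0)) XOR (0 AND NOT 1)) -> 1
  row 11 [01011]: (((1 XOR 1) IMPLIES (0 AND NOT 0)) XOR (0 AND NOT 1)) -> 1
  row 12 [01100]: (((0 XOR 0) IMPLIES (0 AND NOT 1)) XOR (0 AND NOT 0)) -> 1
  row 13 [01101]: (((0 XOR 0) IMPLIES (0 AND NOT 1)) XOR (0 AND NOT 0)) -> 1
  row 14 [01110]: (((1 XOR 1) IMPLIES (0 AND NOT 1)) XOR (0 AND NOT 1)) -> 1
  row 15 [01111]: (((1 XOR 1) IMPLIES (0 AND NOT 1)) XOR (0 AND NOT 1)) -> 1
  row 16 [10000]: (((0 XOR 0) IMPLIES (1 AND NOT 0)) XOR (1 AND NOT 0)) -> 0
  row 17 [10001]: (((0 XOR 0) IMPLIES (1 AND NOT 0)) XOR (1 AND NOT 0)) -> 0
  row 18 [10010]: (((1 XOR 1) IMPLIES (1 AND NOT 0)) XOR (1 AND NOT 1)) -> 1
  row 19 [10011]: (((1 XOR 1) IMPLIES (1 AND NOT 0)) XOR (1 AND NOT 1)) -> 1
  row 20 [10100]: (((0 XOR 0) IMPLIES (1 AND NOT 1)) XOR (1 AND NOT 0)) -> 0
  row 21 [10101]: (((0 XOR 0) IMPLIES (1 AND NOT 1)) XOR (1 AND NOT 0)) -> 0
  row 22 [10110]: (((1 XOR 1) IMPLIES (1 AND NOT 1)) XOR (1 AND NOT 1)) -> 1
  row 23 [10111]: (((1 XOR 1) IMPLIES (1 AND NOT 1)) XOR (1 AND NOT 1)) -> 1
  row 24 [11000]: (((0 XOR 0) IMPLIES (1 AND NOT 0)) XOR (1 AND NOT 0)) -> 0
  row 25 [11001]: (((0 XOR 0) IMPLIES (1 AND NOT 0)) XOR (1 AND NOT 0)) -> 0
  row 26 [11010]: (((1 XOR 1) IMPLIES (1 AND NOT 0)) XOR (1 AND NOT 1)) -> 1
  row 27 [11011]: (((1 XOR 1) IMPLIES (1 AND NOT 0)) XOR (1 AND NOT 1)) -> 1
  row 28 [11100]: (((0 XOR 0) IMPLIES (1 AND NOT 1)) XOR (1 AND NOT 0)) -> 0
  row 29 [11101]: (((0 XOR 0) IMPLIES (1 AND NOT 1)) XOR (1 AND NOT 0)) -> 0
  row 30 [11110]: (((1 XOR 1) IMPLIES (1 AND NOT 1)) XOR (1 AND NOT 1)) -> 1
  row 31 [11111]: (((1 XOR 1) IMPLIES (1 AND NOT 1)) XOR (1 AND NOT 1)) -> 1
Full result column, 8 rows per line (x1,x2 fixed per line; x3,x4,x5 runs 000..111 left to right):
  rows 0-7 [x1,x2=00]: 11111111  (ones: 8)
  rows 8-15 [x1,x2=01]: 11111111  (ones: 8)
  rows 16-23 [x1,x2=10]: 00110011  (ones: 4)
  rows 24-31 [x1,x2=11]: 00110011  (ones: 4)
Count of 1-rows = 8+8+4+4 = 24

24


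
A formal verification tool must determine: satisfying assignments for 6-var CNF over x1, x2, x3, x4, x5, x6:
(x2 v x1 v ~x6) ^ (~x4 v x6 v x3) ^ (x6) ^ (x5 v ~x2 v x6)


CNF with 4 clauses over 6 vars (64 assignments).
An assignment satisfies CNF iff every clause has >=1 true literal.
Check each row (bits = x1,x2,x3,x4,x5,x6; clause T/F shown):
  row 0 [000000]: clauses=TTFT -> 0
  row 1 [000001]: clauses=FTTT -> 0
  row 2 [000010]: clauses=TTFT -> 0
  row 3 [000011]: clauses=FTTT -> 0
  row 4 [000100]: clauses=TFFT -> 0
  (every remaining row is evaluated the same way; all 64 results are listed next)
Full result column, 8 rows per line (x1,x2,x3 fixed per line; x4,x5,x6 runs 000..111 left to right):
  rows 0-7 [x1,x2,x3=000]: 00000000  (ones: 0)
  rows 8-15 [x1,x2,x3=001]: 00000000  (ones: 0)
  rows 16-23 [x1,x2,x3=010]: 01010101  (ones: 4)
  rows 24-31 [x1,x2,x3=011]: 01010101  (ones: 4)
  rows 32-39 [x1,x2,x3=100]: 01010101  (ones: 4)
  rows 40-47 [x1,x2,x3=101]: 01010101  (ones: 4)
  rows 48-55 [x1,x2,x3=110]: 01010101  (ones: 4)
  rows 56-63 [x1,x2,x3=111]: 01010101  (ones: 4)
Satisfying assignments = 0+0+4+4+4+4+4+4 = 24

24


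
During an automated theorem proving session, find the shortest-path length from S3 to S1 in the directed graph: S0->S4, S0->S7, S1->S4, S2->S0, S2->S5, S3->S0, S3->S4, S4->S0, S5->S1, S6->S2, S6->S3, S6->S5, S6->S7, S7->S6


BFS layer-by-layer from S3:
  dist 0: {S3}
  dist 1: {S0, S4}
  dist 2: {S7}
  dist 3: {S6}
  dist 4: {S2, S5}
  dist 5: {S1}
  -> S1 reached at distance 5
Shortest path length = 5

5


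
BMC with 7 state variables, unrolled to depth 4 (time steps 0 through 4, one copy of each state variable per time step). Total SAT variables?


BMC unrolls to depth k, creating one copy of each state var for steps 0..k.
Step count = 4 + 1 = 5 (steps 0 through 4)
Vars per step = 7
Total = 7 * 5 = 35

35


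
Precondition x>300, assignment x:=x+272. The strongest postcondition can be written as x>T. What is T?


Formula: sp(P, x:=E) = exists old_x. (x = E[old_x/x]) AND P[old_x/x] (old_x is the value of x before the assignment; eliminate old_x by solving x = E[old_x/x] for old_x)
Step 1: Precondition P: x>300, i.e. old_x > 300
Step 2: Assignment gives x = old_x + 272, so old_x = x - 272
Step 3: Substitute into P: x - 272 > 300
Step 4: Simplify: x > 300+272 = 572

572
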